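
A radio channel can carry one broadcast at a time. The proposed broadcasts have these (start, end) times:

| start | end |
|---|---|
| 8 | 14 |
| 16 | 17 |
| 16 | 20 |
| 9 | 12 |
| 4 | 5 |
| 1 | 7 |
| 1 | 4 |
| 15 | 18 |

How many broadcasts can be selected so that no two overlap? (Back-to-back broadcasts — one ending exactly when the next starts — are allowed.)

4

Order by finish time; keep every interval that doesn't clash with the previous kept one.
By end time: (1,4), (4,5), (1,7), (9,12), (8,14), (16,17), (15,18), (16,20).
Pick (1,4); next start ≥ 4 → (4,5); next start ≥ 5 → (9,12); next start ≥ 12 → (16,17).
Selected 4 broadcasts.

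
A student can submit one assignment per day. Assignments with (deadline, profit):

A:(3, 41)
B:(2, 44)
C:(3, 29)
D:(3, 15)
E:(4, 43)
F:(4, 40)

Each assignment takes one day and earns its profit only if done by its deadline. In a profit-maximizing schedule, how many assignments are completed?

4

By profit: B(d2,44), E(d4,43), A(d3,41), F(d4,40), C(d3,29), D(d3,15)
B→slot 2; E→slot 4; A→slot 3; F→slot 1; C skipped; D skipped.
4 of 6 scheduled.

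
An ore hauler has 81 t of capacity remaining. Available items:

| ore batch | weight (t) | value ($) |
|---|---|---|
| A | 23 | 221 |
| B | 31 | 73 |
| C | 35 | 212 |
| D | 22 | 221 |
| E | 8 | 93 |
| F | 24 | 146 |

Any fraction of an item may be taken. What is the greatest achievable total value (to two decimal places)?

Sort by value per unit weight and fill in that order.
Order: E (93/8=11.62) > D (221/22=10.05) > A (221/23=9.61) > F (146/24=6.08) > C (212/35=6.06) > B (73/31=2.35)
Fill: take E (8 @ 93) → take D (22 @ 221) → take A (23 @ 221) → take F (24 @ 146) → take 4/35 of C → 24.23; 81/81 used.
Total value = 705.23

705.23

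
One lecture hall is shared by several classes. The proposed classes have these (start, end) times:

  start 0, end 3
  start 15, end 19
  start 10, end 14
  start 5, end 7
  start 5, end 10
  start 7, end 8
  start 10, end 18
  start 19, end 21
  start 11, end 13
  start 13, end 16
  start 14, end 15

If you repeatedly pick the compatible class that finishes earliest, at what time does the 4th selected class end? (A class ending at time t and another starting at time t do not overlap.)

Sort by end time and greedily take each interval whose start is ≥ the last chosen end.
Sorted by end: (0,3)  (5,7)  (7,8)  (5,10)  (11,13)  (10,14)  (14,15)  (13,16)  (10,18)  (15,19)  (19,21)
take (0,3); take (5,7); take (7,8); take (11,13); skip (10,14); take (14,15); skip (13,16); take (15,19); take (19,21).
Selected: (0,3) (5,7) (7,8) (11,13) (14,15) (15,19) (19,21)

13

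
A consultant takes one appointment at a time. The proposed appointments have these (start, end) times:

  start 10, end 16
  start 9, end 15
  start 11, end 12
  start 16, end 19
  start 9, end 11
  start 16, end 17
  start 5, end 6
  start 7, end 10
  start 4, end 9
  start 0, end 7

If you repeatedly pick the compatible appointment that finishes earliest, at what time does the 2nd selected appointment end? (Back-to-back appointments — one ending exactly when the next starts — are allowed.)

Greedy by earliest finish: after sorting by end time, pick each interval compatible with the last pick.
Sorted by end: (5,6)  (0,7)  (4,9)  (7,10)  (9,11)  (11,12)  (9,15)  (10,16)  (16,17)  (16,19)
take (5,6); skip (0,7); take (7,10); skip (9,11); take (11,12); skip (10,16); take (16,17).
Selected: (5,6) (7,10) (11,12) (16,17)

10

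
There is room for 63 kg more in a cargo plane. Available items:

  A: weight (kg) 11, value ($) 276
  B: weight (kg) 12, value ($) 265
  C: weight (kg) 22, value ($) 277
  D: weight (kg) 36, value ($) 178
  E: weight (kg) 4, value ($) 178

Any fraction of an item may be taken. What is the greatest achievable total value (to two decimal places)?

1065.22

Ratios (sorted): E 44.50, A 25.09, B 22.08, C 12.59, D 4.94
take E (4 @ 178); take A (11 @ 276); take B (12 @ 265); take C (22 @ 277); take 14/36 of D → 69.22. Capacity used 63/63.
Total value = 1065.22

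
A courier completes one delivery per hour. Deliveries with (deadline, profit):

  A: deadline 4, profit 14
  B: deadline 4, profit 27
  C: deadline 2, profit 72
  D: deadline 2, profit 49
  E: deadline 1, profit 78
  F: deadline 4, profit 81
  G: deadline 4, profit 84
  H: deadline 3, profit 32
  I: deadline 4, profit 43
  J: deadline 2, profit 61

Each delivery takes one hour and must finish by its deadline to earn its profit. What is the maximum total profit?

Sort by profit descending; place each in the latest free slot ≤ its deadline.
By profit: G(d4,84), F(d4,81), E(d1,78), C(d2,72), J(d2,61), D(d2,49), I(d4,43), H(d3,32), B(d4,27), A(d4,14)
G→slot 4; F→slot 3; E→slot 1; C→slot 2; J skipped; D skipped; I skipped; H skipped; B skipped; A skipped.
Profit = 78 + 72 + 81 + 84 = 315

315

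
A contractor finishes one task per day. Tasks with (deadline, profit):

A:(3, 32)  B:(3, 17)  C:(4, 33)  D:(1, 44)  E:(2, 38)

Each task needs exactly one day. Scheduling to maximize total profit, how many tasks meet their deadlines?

Take jobs in profit order; each goes to the latest open slot no later than its deadline.
Profit order: D=44 E=38 C=33 A=32 B=17
Assign: D→slot 1, E→slot 2, C→slot 4, A→slot 3, B skipped.
Slots: [1:D] [2:E] [3:A] [4:C]
4 of 5 scheduled.

4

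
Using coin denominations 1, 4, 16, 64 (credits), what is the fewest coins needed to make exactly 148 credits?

4

Greedy: take as many of the largest coin as possible, then repeat with the remainder.
148 = 2×64 + 1×16 + 1×4
Total coins = 2 + 1 + 1 = 4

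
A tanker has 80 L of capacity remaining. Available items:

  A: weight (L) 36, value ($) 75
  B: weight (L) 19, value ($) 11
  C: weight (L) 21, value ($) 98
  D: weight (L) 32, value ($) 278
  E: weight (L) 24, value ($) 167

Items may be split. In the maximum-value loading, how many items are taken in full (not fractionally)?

3

Sort by value per unit weight and fill in that order.
Order: D (278/32=8.69) > E (167/24=6.96) > C (98/21=4.67) > A (75/36=2.08) > B (11/19=0.58)
Fill: take D (32 @ 278) → take E (24 @ 167) → take C (21 @ 98) → take 3/36 of A → 6.25; 80/80 used.
3 item(s) taken whole; one partial (take 3/36 of A).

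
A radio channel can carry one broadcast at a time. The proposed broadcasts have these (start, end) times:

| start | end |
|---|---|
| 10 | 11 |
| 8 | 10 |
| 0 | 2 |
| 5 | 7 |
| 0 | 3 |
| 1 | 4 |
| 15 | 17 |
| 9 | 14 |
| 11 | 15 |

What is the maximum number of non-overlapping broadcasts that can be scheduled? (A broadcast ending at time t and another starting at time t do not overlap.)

6

By end time: (0,2), (0,3), (1,4), (5,7), (8,10), (10,11), (9,14), (11,15), (15,17).
Pick (0,2); next start ≥ 2 → (5,7); next start ≥ 7 → (8,10); next start ≥ 10 → (10,11); next start ≥ 11 → (11,15); next start ≥ 15 → (15,17).
Selected 6 broadcasts.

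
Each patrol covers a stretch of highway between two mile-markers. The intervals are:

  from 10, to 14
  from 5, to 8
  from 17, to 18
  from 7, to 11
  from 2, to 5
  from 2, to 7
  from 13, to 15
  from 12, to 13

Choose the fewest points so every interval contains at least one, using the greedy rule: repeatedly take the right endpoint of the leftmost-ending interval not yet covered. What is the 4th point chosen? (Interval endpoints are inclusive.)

18

Process intervals by earliest right end; each time one isn't hit yet, stab at its right endpoint.
Sorted: [2,5] [2,7] [5,8] [7,11] [12,13] [10,14] [13,15] [17,18]
{[2,5],[2,7],[5,8]} hit by 5; {[7,11]} hit by 11; {[12,13],[10,14],[13,15]} hit by 13; {[17,18]} hit by 18.
Points: 5, 11, 13, 18 (4 total).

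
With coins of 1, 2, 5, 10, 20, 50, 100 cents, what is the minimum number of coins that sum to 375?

Use the largest denomination that fits, subtract, and repeat.
375 − 3×100→75 − 1×50→25 − 1×20→5 − 1×5→0
Total coins = 3 + 1 + 1 + 1 = 6

6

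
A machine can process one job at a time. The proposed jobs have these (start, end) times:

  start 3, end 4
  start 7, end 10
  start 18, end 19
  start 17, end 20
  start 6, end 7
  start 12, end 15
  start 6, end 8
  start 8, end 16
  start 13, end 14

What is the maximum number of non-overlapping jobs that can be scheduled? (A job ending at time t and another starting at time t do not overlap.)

By end time: (3,4), (6,7), (6,8), (7,10), (13,14), (12,15), (8,16), (18,19), (17,20).
Pick (3,4); next start ≥ 4 → (6,7); next start ≥ 7 → (7,10); next start ≥ 10 → (13,14); next start ≥ 14 → (18,19).
Selected 5 jobs.

5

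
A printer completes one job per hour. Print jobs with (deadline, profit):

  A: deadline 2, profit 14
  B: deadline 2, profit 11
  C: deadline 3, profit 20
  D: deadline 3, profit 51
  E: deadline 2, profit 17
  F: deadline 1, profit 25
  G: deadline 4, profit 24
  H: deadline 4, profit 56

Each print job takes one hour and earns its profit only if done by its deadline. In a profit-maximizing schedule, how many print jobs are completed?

4

By profit: H(d4,56), D(d3,51), F(d1,25), G(d4,24), C(d3,20), E(d2,17), A(d2,14), B(d2,11)
H→slot 4; D→slot 3; F→slot 1; G→slot 2; C skipped; E skipped; A skipped; B skipped.
4 of 8 scheduled.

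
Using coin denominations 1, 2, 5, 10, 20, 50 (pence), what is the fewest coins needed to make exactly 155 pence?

4

Greedy: take as many of the largest coin as possible, then repeat with the remainder.
155 − 3×50→5 − 1×5→0
Total coins = 3 + 1 = 4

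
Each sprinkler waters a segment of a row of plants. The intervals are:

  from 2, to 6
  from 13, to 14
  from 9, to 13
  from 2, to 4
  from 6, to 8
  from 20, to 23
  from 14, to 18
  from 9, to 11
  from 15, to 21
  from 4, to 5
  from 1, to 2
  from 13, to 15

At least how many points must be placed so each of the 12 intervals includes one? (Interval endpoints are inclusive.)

6

Sort by right endpoint; whenever an interval is uncovered, place a point at its right end.
By right end: [1,2]  [2,4]  [4,5]  [2,6]  [6,8]  [9,11]  [9,13]  [13,14]  [13,15]  [14,18]  [15,21]  [20,23]
[1,2] uncovered → point at 2; [4,5] uncovered → point at 5; [6,8] uncovered → point at 8; [9,11] uncovered → point at 11; [13,14] uncovered → point at 14; [15,21] uncovered → point at 21.
Points: 2, 5, 8, 11, 14, 21 (6 total).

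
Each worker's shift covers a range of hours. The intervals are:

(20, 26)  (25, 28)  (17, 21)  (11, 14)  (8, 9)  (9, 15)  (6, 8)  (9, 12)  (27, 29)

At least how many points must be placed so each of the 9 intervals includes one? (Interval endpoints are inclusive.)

By right end: [6,8]  [8,9]  [9,12]  [11,14]  [9,15]  [17,21]  [20,26]  [25,28]  [27,29]
[6,8] uncovered → point at 8; [9,12] uncovered → point at 12; [17,21] uncovered → point at 21; [25,28] uncovered → point at 28.
Points: 8, 12, 21, 28 (4 total).

4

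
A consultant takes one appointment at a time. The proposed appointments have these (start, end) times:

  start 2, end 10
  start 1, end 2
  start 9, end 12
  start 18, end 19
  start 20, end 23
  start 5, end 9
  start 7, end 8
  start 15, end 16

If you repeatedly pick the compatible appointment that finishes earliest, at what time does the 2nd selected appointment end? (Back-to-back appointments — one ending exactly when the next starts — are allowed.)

Sorted by end: (1,2)  (7,8)  (5,9)  (2,10)  (9,12)  (15,16)  (18,19)  (20,23)
take (1,2); take (7,8); take (9,12); take (15,16); take (18,19); take (20,23).
Selected: (1,2) (7,8) (9,12) (15,16) (18,19) (20,23)

8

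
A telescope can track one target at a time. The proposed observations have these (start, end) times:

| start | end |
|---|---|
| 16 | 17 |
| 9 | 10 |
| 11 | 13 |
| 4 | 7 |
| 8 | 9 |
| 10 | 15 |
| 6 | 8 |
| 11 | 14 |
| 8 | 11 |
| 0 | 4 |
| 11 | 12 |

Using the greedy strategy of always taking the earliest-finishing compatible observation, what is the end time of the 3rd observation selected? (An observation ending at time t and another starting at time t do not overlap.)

9

By end time: (0,4), (4,7), (6,8), (8,9), (9,10), (8,11), (11,12), (11,13), (11,14), (10,15), (16,17).
Pick (0,4); next start ≥ 4 → (4,7); next start ≥ 7 → (8,9); next start ≥ 9 → (9,10); next start ≥ 10 → (11,12); next start ≥ 12 → (16,17).
Selected: (0,4) (4,7) (8,9) (9,10) (11,12) (16,17)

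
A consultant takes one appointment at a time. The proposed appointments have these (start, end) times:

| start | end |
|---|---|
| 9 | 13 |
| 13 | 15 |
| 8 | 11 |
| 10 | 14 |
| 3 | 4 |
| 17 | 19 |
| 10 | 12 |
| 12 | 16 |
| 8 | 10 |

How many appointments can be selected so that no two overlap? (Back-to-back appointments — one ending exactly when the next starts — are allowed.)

Sort by end time and greedily take each interval whose start is ≥ the last chosen end.
Sorted by end: (3,4)  (8,10)  (8,11)  (10,12)  (9,13)  (10,14)  (13,15)  (12,16)  (17,19)
take (3,4); take (8,10); take (10,12); skip (9,13); take (13,15); take (17,19).
Selected 5 appointments.

5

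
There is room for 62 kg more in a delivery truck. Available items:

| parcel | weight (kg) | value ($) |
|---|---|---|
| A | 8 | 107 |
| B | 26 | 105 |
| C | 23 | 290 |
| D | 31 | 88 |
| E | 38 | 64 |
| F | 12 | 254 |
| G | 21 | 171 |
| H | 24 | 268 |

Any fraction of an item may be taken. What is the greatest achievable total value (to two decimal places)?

Sort by value per unit weight and fill in that order.
Order: F (254/12=21.17) > A (107/8=13.38) > C (290/23=12.61) > H (268/24=11.17) > G (171/21=8.14) > B (105/26=4.04) > D (88/31=2.84) > E (64/38=1.68)
Fill: take F (12 @ 254) → take A (8 @ 107) → take C (23 @ 290) → take 19/24 of H → 212.17; 62/62 used.
Total value = 863.17

863.17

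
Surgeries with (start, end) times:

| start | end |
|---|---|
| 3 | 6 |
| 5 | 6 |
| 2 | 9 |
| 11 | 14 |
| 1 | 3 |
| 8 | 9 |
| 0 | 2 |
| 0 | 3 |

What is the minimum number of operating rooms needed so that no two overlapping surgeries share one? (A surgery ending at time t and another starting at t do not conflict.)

3

Count concurrent intervals with a sweep; the peak is the room count.
Events (time:±→running): 0:+→1 0:+→2 1:+→3 … peak 3.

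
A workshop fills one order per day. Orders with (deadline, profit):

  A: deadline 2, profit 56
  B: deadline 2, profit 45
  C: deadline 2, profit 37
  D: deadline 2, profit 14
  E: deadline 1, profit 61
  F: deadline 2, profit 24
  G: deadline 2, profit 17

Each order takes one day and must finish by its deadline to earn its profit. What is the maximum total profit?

117

Profit order: E=61 A=56 B=45 C=37 F=24 G=17 D=14
Assign: E→slot 1, A→slot 2, B skipped, C skipped, F skipped, G skipped, D skipped.
Slots: [1:E] [2:A]
Profit = 61 + 56 = 117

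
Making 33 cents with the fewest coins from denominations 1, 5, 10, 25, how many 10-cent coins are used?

Use the largest denomination that fits, subtract, and repeat.
33 = 1×25 + 1×5 + 3×1
Count of 10: 0

0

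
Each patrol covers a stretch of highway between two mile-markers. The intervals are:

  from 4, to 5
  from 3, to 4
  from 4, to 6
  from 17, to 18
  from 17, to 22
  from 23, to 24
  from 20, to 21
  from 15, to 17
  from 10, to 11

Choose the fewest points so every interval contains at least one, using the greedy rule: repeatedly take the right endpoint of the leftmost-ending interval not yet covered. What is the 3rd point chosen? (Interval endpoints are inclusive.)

17

Process intervals by earliest right end; each time one isn't hit yet, stab at its right endpoint.
By right end: [3,4]  [4,5]  [4,6]  [10,11]  [15,17]  [17,18]  [20,21]  [17,22]  [23,24]
[3,4] uncovered → point at 4; [10,11] uncovered → point at 11; [15,17] uncovered → point at 17; [20,21] uncovered → point at 21; [23,24] uncovered → point at 24.
Points: 4, 11, 17, 21, 24 (5 total).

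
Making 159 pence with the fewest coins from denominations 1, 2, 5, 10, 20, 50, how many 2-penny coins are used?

2

159 = 3×50 + 1×5 + 2×2
Count of 2: 2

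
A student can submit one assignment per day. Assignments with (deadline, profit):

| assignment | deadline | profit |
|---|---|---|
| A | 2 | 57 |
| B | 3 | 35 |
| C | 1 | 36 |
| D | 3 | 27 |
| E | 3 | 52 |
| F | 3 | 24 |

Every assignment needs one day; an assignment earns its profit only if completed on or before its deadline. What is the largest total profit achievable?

Take jobs in profit order; each goes to the latest open slot no later than its deadline.
Profit order: A=57 E=52 C=36 B=35 D=27 F=24
Assign: A→slot 2, E→slot 3, C→slot 1, B skipped, D skipped, F skipped.
Slots: [1:C] [2:A] [3:E]
Profit = 36 + 57 + 52 = 145

145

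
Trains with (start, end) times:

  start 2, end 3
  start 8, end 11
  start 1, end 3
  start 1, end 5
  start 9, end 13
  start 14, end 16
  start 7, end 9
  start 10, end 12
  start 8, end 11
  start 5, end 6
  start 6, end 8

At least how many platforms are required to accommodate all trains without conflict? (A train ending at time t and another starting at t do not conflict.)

4

starts: [1, 1, 2, 5, 6, 7, 8, 8, 9, 10, 14]
ends:   [3, 3, 5, 6, 8, 9, 11, 11, 12, 13, 16]
s1→1 s1→2 s2→3 e3→2 e3→1 e5→0 s5→1 e6→0 s6→1 s7→2 e8→1 s8→2 s8→3 e9→2 s9→3 s10→4  — peak 4.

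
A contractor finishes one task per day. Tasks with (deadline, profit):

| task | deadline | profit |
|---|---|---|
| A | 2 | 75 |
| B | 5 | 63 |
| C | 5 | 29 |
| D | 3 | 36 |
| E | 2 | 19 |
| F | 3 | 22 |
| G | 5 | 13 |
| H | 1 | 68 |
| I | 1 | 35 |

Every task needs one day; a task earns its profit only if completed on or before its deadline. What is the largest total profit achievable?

271

By profit: A(d2,75), H(d1,68), B(d5,63), D(d3,36), I(d1,35), C(d5,29), F(d3,22), E(d2,19), G(d5,13)
A→slot 2; H→slot 1; B→slot 5; D→slot 3; I skipped; C→slot 4; F skipped; E skipped; G skipped.
Profit = 68 + 75 + 36 + 29 + 63 = 271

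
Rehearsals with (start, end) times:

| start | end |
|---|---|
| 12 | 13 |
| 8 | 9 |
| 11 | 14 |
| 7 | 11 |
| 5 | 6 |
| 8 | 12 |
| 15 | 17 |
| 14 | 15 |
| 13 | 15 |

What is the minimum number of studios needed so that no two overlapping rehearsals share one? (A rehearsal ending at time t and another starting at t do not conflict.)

3

Count concurrent intervals with a sweep; the peak is the room count.
starts: [5, 7, 8, 8, 11, 12, 13, 14, 15]
ends:   [6, 9, 11, 12, 13, 14, 15, 15, 17]
s5→1 e6→0 s7→1 s8→2 s8→3  — peak 3.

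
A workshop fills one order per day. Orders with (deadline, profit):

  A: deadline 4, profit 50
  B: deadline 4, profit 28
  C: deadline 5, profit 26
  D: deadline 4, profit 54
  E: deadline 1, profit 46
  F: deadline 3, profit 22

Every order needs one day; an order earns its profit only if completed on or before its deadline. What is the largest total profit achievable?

Profit order: D=54 A=50 E=46 B=28 C=26 F=22
Assign: D→slot 4, A→slot 3, E→slot 1, B→slot 2, C→slot 5, F skipped.
Slots: [1:E] [2:B] [3:A] [4:D] [5:C]
Profit = 46 + 28 + 50 + 54 + 26 = 204

204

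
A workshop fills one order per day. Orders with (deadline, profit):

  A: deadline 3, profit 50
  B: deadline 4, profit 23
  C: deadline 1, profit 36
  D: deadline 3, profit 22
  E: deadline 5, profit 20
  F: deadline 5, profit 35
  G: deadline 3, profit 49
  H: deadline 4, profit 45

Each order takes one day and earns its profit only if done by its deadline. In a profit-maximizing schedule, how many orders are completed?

5

Take jobs in profit order; each goes to the latest open slot no later than its deadline.
Profit order: A=50 G=49 H=45 C=36 F=35 B=23 D=22 E=20
Assign: A→slot 3, G→slot 2, H→slot 4, C→slot 1, F→slot 5, B skipped, D skipped, E skipped.
Slots: [1:C] [2:G] [3:A] [4:H] [5:F]
5 of 8 scheduled.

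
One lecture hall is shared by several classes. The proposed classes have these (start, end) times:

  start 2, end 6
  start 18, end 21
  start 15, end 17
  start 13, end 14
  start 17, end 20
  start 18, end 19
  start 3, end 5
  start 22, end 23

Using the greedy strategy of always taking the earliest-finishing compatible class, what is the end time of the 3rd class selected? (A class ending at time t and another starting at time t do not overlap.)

By end time: (3,5), (2,6), (13,14), (15,17), (18,19), (17,20), (18,21), (22,23).
Pick (3,5); next start ≥ 5 → (13,14); next start ≥ 14 → (15,17); next start ≥ 17 → (18,19); next start ≥ 19 → (22,23).
Selected: (3,5) (13,14) (15,17) (18,19) (22,23)

17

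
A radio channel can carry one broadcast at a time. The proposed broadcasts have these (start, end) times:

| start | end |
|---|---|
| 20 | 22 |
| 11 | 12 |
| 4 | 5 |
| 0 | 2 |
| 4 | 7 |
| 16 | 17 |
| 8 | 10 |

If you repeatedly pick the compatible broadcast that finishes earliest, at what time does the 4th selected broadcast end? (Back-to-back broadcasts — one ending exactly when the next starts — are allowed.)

Greedy by earliest finish: after sorting by end time, pick each interval compatible with the last pick.
By end time: (0,2), (4,5), (4,7), (8,10), (11,12), (16,17), (20,22).
Pick (0,2); next start ≥ 2 → (4,5); next start ≥ 5 → (8,10); next start ≥ 10 → (11,12); next start ≥ 12 → (16,17); next start ≥ 17 → (20,22).
Selected: (0,2) (4,5) (8,10) (11,12) (16,17) (20,22)

12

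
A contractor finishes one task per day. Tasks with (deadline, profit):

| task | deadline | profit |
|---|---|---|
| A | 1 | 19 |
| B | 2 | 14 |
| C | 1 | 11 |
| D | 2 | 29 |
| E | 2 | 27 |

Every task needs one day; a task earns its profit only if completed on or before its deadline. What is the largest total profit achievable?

56

Sort by profit descending; place each in the latest free slot ≤ its deadline.
Profit order: D=29 E=27 A=19 B=14 C=11
Assign: D→slot 2, E→slot 1, A skipped, B skipped, C skipped.
Slots: [1:E] [2:D]
Profit = 27 + 29 = 56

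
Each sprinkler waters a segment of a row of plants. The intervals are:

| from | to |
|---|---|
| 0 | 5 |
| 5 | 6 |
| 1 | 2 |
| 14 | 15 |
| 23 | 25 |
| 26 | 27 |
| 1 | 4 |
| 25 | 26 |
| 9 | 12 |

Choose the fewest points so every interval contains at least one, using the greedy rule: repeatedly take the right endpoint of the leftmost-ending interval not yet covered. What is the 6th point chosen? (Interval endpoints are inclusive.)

Sort by right endpoint; whenever an interval is uncovered, place a point at its right end.
By right end: [1,2]  [1,4]  [0,5]  [5,6]  [9,12]  [14,15]  [23,25]  [25,26]  [26,27]
[1,2] uncovered → point at 2; [5,6] uncovered → point at 6; [9,12] uncovered → point at 12; [14,15] uncovered → point at 15; [23,25] uncovered → point at 25; [26,27] uncovered → point at 27.
Points: 2, 6, 12, 15, 25, 27 (6 total).

27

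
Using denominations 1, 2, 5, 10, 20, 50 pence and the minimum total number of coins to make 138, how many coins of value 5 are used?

1

Greedy: take as many of the largest coin as possible, then repeat with the remainder.
138 = 2×50 + 1×20 + 1×10 + 1×5 + 1×2 + 1×1
Count of 5: 1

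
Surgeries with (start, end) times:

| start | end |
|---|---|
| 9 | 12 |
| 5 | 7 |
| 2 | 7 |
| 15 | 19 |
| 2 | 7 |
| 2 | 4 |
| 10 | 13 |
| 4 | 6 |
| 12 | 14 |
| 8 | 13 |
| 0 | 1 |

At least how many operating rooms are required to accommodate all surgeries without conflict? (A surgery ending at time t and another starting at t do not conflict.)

starts: [0, 2, 2, 2, 4, 5, 8, 9, 10, 12, 15]
ends:   [1, 4, 6, 7, 7, 7, 12, 13, 13, 14, 19]
s0→1 e1→0 s2→1 s2→2 s2→3 e4→2 s4→3 s5→4  — peak 4.

4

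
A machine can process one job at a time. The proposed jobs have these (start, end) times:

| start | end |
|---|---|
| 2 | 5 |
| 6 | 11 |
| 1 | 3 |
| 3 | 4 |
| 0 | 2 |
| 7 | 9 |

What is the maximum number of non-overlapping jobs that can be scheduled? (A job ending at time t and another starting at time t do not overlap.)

3

Sorted by end: (0,2)  (1,3)  (3,4)  (2,5)  (7,9)  (6,11)
take (0,2); skip (1,3); take (3,4); skip (2,5); take (7,9); skip (6,11).
Selected 3 jobs.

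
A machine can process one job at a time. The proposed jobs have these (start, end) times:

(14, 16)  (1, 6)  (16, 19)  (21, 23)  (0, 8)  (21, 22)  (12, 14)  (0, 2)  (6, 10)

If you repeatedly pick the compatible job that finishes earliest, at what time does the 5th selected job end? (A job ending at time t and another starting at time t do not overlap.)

19

Order by finish time; keep every interval that doesn't clash with the previous kept one.
Sorted by end: (0,2)  (1,6)  (0,8)  (6,10)  (12,14)  (14,16)  (16,19)  (21,22)  (21,23)
take (0,2); take (6,10); take (12,14); take (14,16); take (16,19); take (21,22).
Selected: (0,2) (6,10) (12,14) (14,16) (16,19) (21,22)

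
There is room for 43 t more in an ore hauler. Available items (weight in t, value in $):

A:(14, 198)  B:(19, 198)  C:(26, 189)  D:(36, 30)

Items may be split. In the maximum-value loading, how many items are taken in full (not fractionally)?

2

Ratios (sorted): A 14.14, B 10.42, C 7.27, D 0.83
take A (14 @ 198); take B (19 @ 198); take 10/26 of C → 72.69. Capacity used 43/43.
2 item(s) taken whole; one partial (take 10/26 of C).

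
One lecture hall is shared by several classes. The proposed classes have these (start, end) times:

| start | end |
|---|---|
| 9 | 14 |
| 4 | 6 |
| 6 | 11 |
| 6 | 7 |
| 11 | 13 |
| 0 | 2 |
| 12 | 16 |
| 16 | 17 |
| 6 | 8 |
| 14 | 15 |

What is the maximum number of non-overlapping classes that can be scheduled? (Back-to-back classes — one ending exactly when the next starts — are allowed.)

6

Sort by end time and greedily take each interval whose start is ≥ the last chosen end.
By end time: (0,2), (4,6), (6,7), (6,8), (6,11), (11,13), (9,14), (14,15), (12,16), (16,17).
Pick (0,2); next start ≥ 2 → (4,6); next start ≥ 6 → (6,7); next start ≥ 7 → (11,13); next start ≥ 13 → (14,15); next start ≥ 15 → (16,17).
Selected 6 classes.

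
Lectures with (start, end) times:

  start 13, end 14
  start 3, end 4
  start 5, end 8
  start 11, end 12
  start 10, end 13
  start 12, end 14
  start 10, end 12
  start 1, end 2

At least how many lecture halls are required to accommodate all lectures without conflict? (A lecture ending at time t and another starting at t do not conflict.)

Events (time:±→running): 1:+→1 2:-→0 3:+→1 4:-→0 5:+→1 8:-→0 10:+→1 10:+→2 11:+→3 … peak 3.

3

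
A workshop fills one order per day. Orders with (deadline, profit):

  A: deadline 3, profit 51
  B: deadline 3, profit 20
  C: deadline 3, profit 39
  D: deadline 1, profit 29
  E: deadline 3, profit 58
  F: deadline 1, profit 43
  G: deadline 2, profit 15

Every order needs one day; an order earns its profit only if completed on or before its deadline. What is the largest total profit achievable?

152

Sort by profit descending; place each in the latest free slot ≤ its deadline.
By profit: E(d3,58), A(d3,51), F(d1,43), C(d3,39), D(d1,29), B(d3,20), G(d2,15)
E→slot 3; A→slot 2; F→slot 1; C skipped; D skipped; B skipped; G skipped.
Profit = 43 + 51 + 58 = 152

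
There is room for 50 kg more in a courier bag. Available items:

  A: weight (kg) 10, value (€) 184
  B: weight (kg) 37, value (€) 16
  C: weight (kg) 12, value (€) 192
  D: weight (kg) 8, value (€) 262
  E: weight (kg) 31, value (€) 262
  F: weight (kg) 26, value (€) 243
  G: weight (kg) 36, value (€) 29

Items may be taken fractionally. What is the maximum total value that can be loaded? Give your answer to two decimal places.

824.92

Ratios (sorted): D 32.75, A 18.40, C 16.00, F 9.35, E 8.45, G 0.81, B 0.43
take D (8 @ 262); take A (10 @ 184); take C (12 @ 192); take 20/26 of F → 186.92. Capacity used 50/50.
Total value = 824.92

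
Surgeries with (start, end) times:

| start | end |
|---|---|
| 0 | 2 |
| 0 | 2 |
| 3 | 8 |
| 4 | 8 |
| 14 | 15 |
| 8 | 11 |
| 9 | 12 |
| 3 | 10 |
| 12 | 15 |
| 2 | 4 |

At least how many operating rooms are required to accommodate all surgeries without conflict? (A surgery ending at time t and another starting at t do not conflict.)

starts: [0, 0, 2, 3, 3, 4, 8, 9, 12, 14]
ends:   [2, 2, 4, 8, 8, 10, 11, 12, 15, 15]
s0→1 s0→2 e2→1 e2→0 s2→1 s3→2 s3→3  — peak 3.

3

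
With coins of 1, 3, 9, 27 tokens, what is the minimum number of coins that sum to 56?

4

56 = 2×27 + 2×1
Total coins = 2 + 2 = 4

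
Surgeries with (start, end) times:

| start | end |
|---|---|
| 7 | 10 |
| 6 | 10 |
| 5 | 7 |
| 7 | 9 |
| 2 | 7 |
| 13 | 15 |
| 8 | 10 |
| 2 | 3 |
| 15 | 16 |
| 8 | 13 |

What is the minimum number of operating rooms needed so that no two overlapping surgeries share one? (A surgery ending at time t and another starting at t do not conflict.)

The answer is the maximum number of intervals overlapping at any instant.
Events (time:±→running): 2:+→1 2:+→2 3:-→1 5:+→2 6:+→3 7:-→2 7:-→1 7:+→2 7:+→3 8:+→4 8:+→5 … peak 5.

5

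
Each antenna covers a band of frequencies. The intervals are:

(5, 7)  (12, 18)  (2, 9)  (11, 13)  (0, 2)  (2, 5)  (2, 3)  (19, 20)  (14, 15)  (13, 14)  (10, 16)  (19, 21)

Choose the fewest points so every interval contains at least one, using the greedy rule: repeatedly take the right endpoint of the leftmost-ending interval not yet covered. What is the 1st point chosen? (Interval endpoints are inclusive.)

By right end: [0,2]  [2,3]  [2,5]  [5,7]  [2,9]  [11,13]  [13,14]  [14,15]  [10,16]  [12,18]  [19,20]  [19,21]
[0,2] uncovered → point at 2; [5,7] uncovered → point at 7; [11,13] uncovered → point at 13; [14,15] uncovered → point at 15; [19,20] uncovered → point at 20.
Points: 2, 7, 13, 15, 20 (5 total).

2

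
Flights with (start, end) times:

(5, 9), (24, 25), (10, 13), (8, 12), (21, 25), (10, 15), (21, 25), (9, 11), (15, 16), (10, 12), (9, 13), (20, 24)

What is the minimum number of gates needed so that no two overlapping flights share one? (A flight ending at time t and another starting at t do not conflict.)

6

starts: [5, 8, 9, 9, 10, 10, 10, 15, 20, 21, 21, 24]
ends:   [9, 11, 12, 12, 13, 13, 15, 16, 24, 25, 25, 25]
s5→1 s8→2 e9→1 s9→2 s9→3 s10→4 s10→5 s10→6  — peak 6.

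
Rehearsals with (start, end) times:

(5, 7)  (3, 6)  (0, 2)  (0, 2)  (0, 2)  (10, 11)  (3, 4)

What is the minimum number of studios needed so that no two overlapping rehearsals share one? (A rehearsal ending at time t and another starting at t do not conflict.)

Events (time:±→running): 0:+→1 0:+→2 0:+→3 … peak 3.

3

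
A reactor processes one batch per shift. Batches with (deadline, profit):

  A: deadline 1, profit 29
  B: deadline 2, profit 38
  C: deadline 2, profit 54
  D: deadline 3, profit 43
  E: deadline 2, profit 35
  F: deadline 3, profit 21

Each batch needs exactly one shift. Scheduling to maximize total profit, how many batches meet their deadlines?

3

Sort by profit descending; place each in the latest free slot ≤ its deadline.
Profit order: C=54 D=43 B=38 E=35 A=29 F=21
Assign: C→slot 2, D→slot 3, B→slot 1, E skipped, A skipped, F skipped.
Slots: [1:B] [2:C] [3:D]
3 of 6 scheduled.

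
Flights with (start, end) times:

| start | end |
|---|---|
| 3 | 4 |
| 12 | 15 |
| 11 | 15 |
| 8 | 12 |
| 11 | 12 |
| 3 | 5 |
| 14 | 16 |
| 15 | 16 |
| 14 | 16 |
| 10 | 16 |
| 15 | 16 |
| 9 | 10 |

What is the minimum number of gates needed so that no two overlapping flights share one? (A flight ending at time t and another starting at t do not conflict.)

5

Count concurrent intervals with a sweep; the peak is the room count.
starts: [3, 3, 8, 9, 10, 11, 11, 12, 14, 14, 15, 15]
ends:   [4, 5, 10, 12, 12, 15, 15, 16, 16, 16, 16, 16]
s3→1 s3→2 e4→1 e5→0 s8→1 s9→2 e10→1 s10→2 s11→3 s11→4 e12→3 e12→2 s12→3 s14→4 s14→5  — peak 5.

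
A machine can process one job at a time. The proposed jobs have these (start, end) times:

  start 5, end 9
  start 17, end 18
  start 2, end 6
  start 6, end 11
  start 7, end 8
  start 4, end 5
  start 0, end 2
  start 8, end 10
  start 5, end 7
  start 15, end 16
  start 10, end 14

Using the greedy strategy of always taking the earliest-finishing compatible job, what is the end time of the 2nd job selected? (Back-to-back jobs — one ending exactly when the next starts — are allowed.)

5

Greedy by earliest finish: after sorting by end time, pick each interval compatible with the last pick.
Sorted by end: (0,2)  (4,5)  (2,6)  (5,7)  (7,8)  (5,9)  (8,10)  (6,11)  (10,14)  (15,16)  (17,18)
take (0,2); take (4,5); take (5,7); take (7,8); take (8,10); take (10,14); take (15,16); take (17,18).
Selected: (0,2) (4,5) (5,7) (7,8) (8,10) (10,14) (15,16) (17,18)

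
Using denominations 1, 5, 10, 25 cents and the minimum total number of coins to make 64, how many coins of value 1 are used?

64 = 2×25 + 1×10 + 4×1
Count of 1: 4

4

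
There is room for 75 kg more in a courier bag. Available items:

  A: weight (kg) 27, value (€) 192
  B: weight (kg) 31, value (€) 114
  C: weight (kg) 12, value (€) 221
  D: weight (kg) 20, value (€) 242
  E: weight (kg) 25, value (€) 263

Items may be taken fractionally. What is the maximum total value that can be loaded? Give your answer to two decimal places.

Greedy by value/weight ratio, highest first.
Order: C (221/12=18.42) > D (242/20=12.10) > E (263/25=10.52) > A (192/27=7.11) > B (114/31=3.68)
Fill: take C (12 @ 221) → take D (20 @ 242) → take E (25 @ 263) → take 18/27 of A → 128.00; 75/75 used.
Total value = 854.00

854.00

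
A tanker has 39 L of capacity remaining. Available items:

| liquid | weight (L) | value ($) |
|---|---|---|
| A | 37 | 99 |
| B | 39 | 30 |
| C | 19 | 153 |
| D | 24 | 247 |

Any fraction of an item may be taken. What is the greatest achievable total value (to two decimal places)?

Sort by value per unit weight and fill in that order.
Order: D (247/24=10.29) > C (153/19=8.05) > A (99/37=2.68) > B (30/39=0.77)
Fill: take D (24 @ 247) → take 15/19 of C → 120.79; 39/39 used.
Total value = 367.79

367.79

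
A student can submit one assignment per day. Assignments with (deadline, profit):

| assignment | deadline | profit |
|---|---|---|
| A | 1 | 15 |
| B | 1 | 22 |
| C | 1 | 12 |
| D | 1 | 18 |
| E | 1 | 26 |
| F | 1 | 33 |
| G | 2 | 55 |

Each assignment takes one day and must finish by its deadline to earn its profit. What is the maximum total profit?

Sort by profit descending; place each in the latest free slot ≤ its deadline.
By profit: G(d2,55), F(d1,33), E(d1,26), B(d1,22), D(d1,18), A(d1,15), C(d1,12)
G→slot 2; F→slot 1; E skipped; B skipped; D skipped; A skipped; C skipped.
Profit = 33 + 55 = 88

88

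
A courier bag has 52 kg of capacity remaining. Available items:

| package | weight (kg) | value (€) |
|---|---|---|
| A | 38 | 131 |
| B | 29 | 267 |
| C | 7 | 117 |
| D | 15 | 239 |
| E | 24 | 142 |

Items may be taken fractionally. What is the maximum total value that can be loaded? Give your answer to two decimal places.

628.92

Sort by value per unit weight and fill in that order.
Ratios (sorted): C 16.71, D 15.93, B 9.21, E 5.92, A 3.45
take C (7 @ 117); take D (15 @ 239); take B (29 @ 267); take 1/24 of E → 5.92. Capacity used 52/52.
Total value = 628.92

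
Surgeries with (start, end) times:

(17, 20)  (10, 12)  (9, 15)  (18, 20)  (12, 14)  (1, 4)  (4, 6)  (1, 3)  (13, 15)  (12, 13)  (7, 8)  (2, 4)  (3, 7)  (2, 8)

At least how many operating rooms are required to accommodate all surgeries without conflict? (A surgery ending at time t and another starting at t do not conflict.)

The answer is the maximum number of intervals overlapping at any instant.
Events (time:±→running): 1:+→1 1:+→2 2:+→3 2:+→4 … peak 4.

4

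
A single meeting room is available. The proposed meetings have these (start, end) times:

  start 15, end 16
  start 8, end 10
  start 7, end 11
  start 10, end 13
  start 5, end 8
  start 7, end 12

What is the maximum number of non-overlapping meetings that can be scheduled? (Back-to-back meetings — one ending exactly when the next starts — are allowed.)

4

Sort by end time and greedily take each interval whose start is ≥ the last chosen end.
By end time: (5,8), (8,10), (7,11), (7,12), (10,13), (15,16).
Pick (5,8); next start ≥ 8 → (8,10); next start ≥ 10 → (10,13); next start ≥ 13 → (15,16).
Selected 4 meetings.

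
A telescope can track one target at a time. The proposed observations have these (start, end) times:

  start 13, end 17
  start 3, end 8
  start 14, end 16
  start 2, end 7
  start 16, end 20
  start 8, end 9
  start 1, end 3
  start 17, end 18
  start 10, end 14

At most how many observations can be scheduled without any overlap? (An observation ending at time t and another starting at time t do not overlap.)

6

Sort by end time and greedily take each interval whose start is ≥ the last chosen end.
Sorted by end: (1,3)  (2,7)  (3,8)  (8,9)  (10,14)  (14,16)  (13,17)  (17,18)  (16,20)
take (1,3); take (3,8); take (8,9); take (10,14); take (14,16); take (17,18).
Selected 6 observations.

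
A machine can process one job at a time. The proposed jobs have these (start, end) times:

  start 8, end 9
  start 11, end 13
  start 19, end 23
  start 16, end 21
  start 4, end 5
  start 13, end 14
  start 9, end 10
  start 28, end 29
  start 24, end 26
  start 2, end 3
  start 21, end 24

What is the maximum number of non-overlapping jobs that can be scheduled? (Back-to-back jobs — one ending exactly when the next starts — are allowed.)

10

By end time: (2,3), (4,5), (8,9), (9,10), (11,13), (13,14), (16,21), (19,23), (21,24), (24,26), (28,29).
Pick (2,3); next start ≥ 3 → (4,5); next start ≥ 5 → (8,9); next start ≥ 9 → (9,10); next start ≥ 10 → (11,13); next start ≥ 13 → (13,14); next start ≥ 14 → (16,21); next start ≥ 21 → (21,24); next start ≥ 24 → (24,26); next start ≥ 26 → (28,29).
Selected 10 jobs.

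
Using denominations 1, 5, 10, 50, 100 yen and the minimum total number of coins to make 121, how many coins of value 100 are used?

121 − 1×100→21 − 2×10→1 − 1×1→0
Count of 100: 1

1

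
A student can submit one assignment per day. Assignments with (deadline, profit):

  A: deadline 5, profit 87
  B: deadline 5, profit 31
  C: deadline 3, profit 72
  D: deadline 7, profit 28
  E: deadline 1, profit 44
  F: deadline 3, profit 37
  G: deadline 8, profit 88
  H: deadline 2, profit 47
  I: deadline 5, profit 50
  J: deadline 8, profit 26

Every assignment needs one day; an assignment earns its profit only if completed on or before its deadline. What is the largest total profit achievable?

By profit: G(d8,88), A(d5,87), C(d3,72), I(d5,50), H(d2,47), E(d1,44), F(d3,37), B(d5,31), D(d7,28), J(d8,26)
G→slot 8; A→slot 5; C→slot 3; I→slot 4; H→slot 2; E→slot 1; F skipped; B skipped; D→slot 7; J→slot 6.
Profit = 44 + 47 + 72 + 50 + 87 + 26 + 28 + 88 = 442

442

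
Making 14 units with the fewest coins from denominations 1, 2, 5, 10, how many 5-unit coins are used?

0

14 = 1×10 + 2×2
Count of 5: 0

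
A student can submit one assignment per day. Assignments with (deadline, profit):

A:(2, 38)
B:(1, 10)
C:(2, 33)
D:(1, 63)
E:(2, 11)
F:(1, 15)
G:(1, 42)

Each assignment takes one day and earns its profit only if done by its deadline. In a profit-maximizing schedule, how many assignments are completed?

By profit: D(d1,63), G(d1,42), A(d2,38), C(d2,33), F(d1,15), E(d2,11), B(d1,10)
D→slot 1; G skipped; A→slot 2; C skipped; F skipped; E skipped; B skipped.
2 of 7 scheduled.

2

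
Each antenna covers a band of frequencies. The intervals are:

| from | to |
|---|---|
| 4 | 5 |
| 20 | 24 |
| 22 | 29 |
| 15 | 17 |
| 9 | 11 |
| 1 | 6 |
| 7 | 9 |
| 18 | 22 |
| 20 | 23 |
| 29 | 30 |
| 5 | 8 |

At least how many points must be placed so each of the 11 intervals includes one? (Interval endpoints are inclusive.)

5

Process intervals by earliest right end; each time one isn't hit yet, stab at its right endpoint.
By right end: [4,5]  [1,6]  [5,8]  [7,9]  [9,11]  [15,17]  [18,22]  [20,23]  [20,24]  [22,29]  [29,30]
[4,5] uncovered → point at 5; [7,9] uncovered → point at 9; [15,17] uncovered → point at 17; [18,22] uncovered → point at 22; [29,30] uncovered → point at 30.
Points: 5, 9, 17, 22, 30 (5 total).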